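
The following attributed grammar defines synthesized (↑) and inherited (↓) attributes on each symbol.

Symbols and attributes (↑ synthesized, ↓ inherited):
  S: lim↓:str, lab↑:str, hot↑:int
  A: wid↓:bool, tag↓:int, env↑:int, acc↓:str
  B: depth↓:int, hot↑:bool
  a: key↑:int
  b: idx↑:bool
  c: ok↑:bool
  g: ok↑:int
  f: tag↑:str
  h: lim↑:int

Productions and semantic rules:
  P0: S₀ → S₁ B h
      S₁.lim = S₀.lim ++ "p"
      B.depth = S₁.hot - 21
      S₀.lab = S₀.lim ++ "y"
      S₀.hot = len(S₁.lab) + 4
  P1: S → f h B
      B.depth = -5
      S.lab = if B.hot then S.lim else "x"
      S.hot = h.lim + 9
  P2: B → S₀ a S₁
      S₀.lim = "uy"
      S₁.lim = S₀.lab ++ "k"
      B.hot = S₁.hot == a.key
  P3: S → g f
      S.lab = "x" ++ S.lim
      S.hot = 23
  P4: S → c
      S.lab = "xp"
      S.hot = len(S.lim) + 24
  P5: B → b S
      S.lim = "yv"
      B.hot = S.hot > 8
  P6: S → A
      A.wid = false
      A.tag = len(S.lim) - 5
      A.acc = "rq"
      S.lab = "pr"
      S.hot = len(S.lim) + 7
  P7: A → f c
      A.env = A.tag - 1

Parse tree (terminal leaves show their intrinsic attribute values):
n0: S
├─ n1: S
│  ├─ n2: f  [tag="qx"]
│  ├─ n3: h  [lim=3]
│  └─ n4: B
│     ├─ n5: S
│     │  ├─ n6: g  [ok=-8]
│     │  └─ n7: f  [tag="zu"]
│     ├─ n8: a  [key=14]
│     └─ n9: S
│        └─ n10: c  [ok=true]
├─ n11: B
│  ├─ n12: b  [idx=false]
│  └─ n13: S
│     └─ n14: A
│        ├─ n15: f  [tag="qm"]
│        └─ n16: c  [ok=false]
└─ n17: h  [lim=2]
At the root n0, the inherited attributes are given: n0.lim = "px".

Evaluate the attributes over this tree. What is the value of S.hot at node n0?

1. n0.lim = "px"  [given at root]
2. n1.lim = "pxp"  [S₀.lim ++ "p"]
3. n2.tag = "qx"  [terminal]
4. n3.lim = 3  [terminal]
5. n4.depth = -5  [-5]
6. n5.lim = "uy"  ["uy"]
7. n6.ok = -8  [terminal]
8. n7.tag = "zu"  [terminal]
9. n5.lab = "xuy"  ["x" ++ S.lim]
10. n5.hot = 23  [23]
11. n8.key = 14  [terminal]
12. n9.lim = "xuyk"  [S₀.lab ++ "k"]
13. n10.ok = true  [terminal]
14. n9.lab = "xp"  ["xp"]
15. n9.hot = 28  [len(S.lim) + 24]
16. n4.hot = false  [S₁.hot == a.key]
17. n1.lab = "x"  [if B.hot then S.lim else "x"]
18. n1.hot = 12  [h.lim + 9]
19. n11.depth = -9  [S₁.hot - 21]
20. n12.idx = false  [terminal]
21. n13.lim = "yv"  ["yv"]
22. n14.wid = false  [false]
23. n14.tag = -3  [len(S.lim) - 5]
24. n14.acc = "rq"  ["rq"]
25. n15.tag = "qm"  [terminal]
26. n16.ok = false  [terminal]
27. n14.env = -4  [A.tag - 1]
28. n13.lab = "pr"  ["pr"]
29. n13.hot = 9  [len(S.lim) + 7]
30. n11.hot = true  [S.hot > 8]
31. n17.lim = 2  [terminal]
32. n0.lab = "pxy"  [S₀.lim ++ "y"]
33. n0.hot = 5  [len(S₁.lab) + 4]

5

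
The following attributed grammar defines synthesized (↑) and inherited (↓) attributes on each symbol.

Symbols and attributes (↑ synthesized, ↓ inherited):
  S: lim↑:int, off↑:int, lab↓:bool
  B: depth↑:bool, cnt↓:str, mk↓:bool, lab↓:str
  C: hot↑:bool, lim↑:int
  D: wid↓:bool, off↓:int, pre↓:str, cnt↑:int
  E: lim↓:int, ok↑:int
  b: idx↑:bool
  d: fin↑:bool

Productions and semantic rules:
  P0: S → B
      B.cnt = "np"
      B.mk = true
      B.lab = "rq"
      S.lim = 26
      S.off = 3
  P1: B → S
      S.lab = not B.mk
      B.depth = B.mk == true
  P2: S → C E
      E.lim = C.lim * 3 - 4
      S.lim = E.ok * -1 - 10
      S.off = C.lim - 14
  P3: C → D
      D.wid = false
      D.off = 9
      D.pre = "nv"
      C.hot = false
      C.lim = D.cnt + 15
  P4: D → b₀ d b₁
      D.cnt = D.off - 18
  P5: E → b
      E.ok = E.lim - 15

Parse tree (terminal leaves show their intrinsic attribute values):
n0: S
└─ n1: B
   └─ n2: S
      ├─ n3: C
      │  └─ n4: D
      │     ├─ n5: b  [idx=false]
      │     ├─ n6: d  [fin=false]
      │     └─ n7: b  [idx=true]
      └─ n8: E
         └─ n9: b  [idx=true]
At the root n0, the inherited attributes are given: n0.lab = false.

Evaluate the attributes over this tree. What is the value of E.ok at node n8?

-1

1. n0.lab = false  [given at root]
2. n1.cnt = "np"  ["np"]
3. n1.mk = true  [true]
4. n1.lab = "rq"  ["rq"]
5. n2.lab = false  [not B.mk]
6. n4.wid = false  [false]
7. n4.off = 9  [9]
8. n4.pre = "nv"  ["nv"]
9. n5.idx = false  [terminal]
10. n6.fin = false  [terminal]
11. n7.idx = true  [terminal]
12. n4.cnt = -9  [D.off - 18]
13. n3.hot = false  [false]
14. n3.lim = 6  [D.cnt + 15]
15. n8.lim = 14  [C.lim * 3 - 4]
16. n9.idx = true  [terminal]
17. n8.ok = -1  [E.lim - 15]
18. n2.lim = -9  [E.ok * -1 - 10]
19. n2.off = -8  [C.lim - 14]
20. n1.depth = true  [B.mk == true]
21. n0.lim = 26  [26]
22. n0.off = 3  [3]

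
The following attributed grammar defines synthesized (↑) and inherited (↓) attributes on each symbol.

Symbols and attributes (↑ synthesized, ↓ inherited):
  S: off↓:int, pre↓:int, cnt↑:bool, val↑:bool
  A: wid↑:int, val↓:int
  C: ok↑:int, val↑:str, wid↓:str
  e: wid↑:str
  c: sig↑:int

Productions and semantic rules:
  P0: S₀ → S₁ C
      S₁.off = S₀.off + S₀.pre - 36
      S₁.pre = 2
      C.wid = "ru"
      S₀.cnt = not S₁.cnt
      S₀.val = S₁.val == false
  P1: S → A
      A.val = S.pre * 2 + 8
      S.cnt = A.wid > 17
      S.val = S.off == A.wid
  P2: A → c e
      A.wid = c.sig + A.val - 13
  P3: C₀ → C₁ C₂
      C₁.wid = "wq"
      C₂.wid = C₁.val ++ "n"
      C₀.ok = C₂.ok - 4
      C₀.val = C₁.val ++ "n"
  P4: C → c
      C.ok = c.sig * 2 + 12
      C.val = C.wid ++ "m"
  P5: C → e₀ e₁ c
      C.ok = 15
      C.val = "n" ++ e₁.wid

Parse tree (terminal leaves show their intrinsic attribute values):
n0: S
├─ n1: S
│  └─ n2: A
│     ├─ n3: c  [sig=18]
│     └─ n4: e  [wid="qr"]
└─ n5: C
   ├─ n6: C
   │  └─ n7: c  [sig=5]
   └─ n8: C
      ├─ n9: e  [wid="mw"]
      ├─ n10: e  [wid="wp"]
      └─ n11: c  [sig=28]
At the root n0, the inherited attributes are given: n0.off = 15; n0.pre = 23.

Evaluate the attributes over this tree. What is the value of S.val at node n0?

true

1. n0.off = 15  [given at root]
2. n0.pre = 23  [given at root]
3. n1.off = 2  [S₀.off + S₀.pre - 36]
4. n1.pre = 2  [2]
5. n2.val = 12  [S.pre * 2 + 8]
6. n3.sig = 18  [terminal]
7. n4.wid = "qr"  [terminal]
8. n2.wid = 17  [c.sig + A.val - 13]
9. n1.cnt = false  [A.wid > 17]
10. n1.val = false  [S.off == A.wid]
11. n5.wid = "ru"  ["ru"]
12. n6.wid = "wq"  ["wq"]
13. n7.sig = 5  [terminal]
14. n6.ok = 22  [c.sig * 2 + 12]
15. n6.val = "wqm"  [C.wid ++ "m"]
16. n8.wid = "wqmn"  [C₁.val ++ "n"]
17. n9.wid = "mw"  [terminal]
18. n10.wid = "wp"  [terminal]
19. n11.sig = 28  [terminal]
20. n8.ok = 15  [15]
21. n8.val = "nwp"  ["n" ++ e₁.wid]
22. n5.ok = 11  [C₂.ok - 4]
23. n5.val = "wqmn"  [C₁.val ++ "n"]
24. n0.cnt = true  [not S₁.cnt]
25. n0.val = true  [S₁.val == false]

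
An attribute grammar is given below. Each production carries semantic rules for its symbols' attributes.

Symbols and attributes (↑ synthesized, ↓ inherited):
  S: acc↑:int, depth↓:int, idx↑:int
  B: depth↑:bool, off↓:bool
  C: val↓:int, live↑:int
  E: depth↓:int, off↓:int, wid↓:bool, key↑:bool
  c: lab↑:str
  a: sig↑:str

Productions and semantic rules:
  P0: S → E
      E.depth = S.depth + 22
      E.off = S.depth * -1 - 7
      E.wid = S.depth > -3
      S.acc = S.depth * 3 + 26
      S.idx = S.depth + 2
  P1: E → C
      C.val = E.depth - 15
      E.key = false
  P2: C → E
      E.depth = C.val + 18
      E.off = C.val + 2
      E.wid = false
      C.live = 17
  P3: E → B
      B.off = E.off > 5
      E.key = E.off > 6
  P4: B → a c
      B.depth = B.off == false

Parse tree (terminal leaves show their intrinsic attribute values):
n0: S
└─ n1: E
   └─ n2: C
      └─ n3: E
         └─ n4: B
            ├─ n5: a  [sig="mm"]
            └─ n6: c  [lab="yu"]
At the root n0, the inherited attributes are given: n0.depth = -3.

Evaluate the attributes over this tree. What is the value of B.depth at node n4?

1. n0.depth = -3  [given at root]
2. n1.depth = 19  [S.depth + 22]
3. n1.off = -4  [S.depth * -1 - 7]
4. n1.wid = false  [S.depth > -3]
5. n2.val = 4  [E.depth - 15]
6. n3.depth = 22  [C.val + 18]
7. n3.off = 6  [C.val + 2]
8. n3.wid = false  [false]
9. n4.off = true  [E.off > 5]
10. n5.sig = "mm"  [terminal]
11. n6.lab = "yu"  [terminal]
12. n4.depth = false  [B.off == false]
13. n3.key = false  [E.off > 6]
14. n2.live = 17  [17]
15. n1.key = false  [false]
16. n0.acc = 17  [S.depth * 3 + 26]
17. n0.idx = -1  [S.depth + 2]

false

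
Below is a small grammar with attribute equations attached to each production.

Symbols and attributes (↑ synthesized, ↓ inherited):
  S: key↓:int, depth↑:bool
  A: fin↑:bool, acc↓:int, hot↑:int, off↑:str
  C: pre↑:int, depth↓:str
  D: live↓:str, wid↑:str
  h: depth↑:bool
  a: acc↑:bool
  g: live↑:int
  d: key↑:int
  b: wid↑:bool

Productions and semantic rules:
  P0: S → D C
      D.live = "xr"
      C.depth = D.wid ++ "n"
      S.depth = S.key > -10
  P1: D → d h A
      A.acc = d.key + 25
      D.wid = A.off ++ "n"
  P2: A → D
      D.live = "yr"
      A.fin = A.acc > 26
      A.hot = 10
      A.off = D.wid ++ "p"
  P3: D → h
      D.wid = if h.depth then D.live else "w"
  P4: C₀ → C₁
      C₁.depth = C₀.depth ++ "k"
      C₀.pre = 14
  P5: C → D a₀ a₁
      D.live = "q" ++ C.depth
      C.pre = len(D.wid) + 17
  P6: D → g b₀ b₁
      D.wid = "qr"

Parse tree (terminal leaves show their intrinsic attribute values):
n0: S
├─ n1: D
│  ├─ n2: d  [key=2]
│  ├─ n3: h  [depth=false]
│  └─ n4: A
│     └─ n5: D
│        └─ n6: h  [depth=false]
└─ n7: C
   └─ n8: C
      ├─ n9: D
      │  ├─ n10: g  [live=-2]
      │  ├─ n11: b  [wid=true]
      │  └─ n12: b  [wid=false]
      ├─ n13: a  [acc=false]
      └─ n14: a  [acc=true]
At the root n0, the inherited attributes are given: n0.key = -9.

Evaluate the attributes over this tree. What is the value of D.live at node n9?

"qwpnnk"

1. n0.key = -9  [given at root]
2. n1.live = "xr"  ["xr"]
3. n2.key = 2  [terminal]
4. n3.depth = false  [terminal]
5. n4.acc = 27  [d.key + 25]
6. n5.live = "yr"  ["yr"]
7. n6.depth = false  [terminal]
8. n5.wid = "w"  [if h.depth then D.live else "w"]
9. n4.fin = true  [A.acc > 26]
10. n4.hot = 10  [10]
11. n4.off = "wp"  [D.wid ++ "p"]
12. n1.wid = "wpn"  [A.off ++ "n"]
13. n7.depth = "wpnn"  [D.wid ++ "n"]
14. n8.depth = "wpnnk"  [C₀.depth ++ "k"]
15. n9.live = "qwpnnk"  ["q" ++ C.depth]
16. n10.live = -2  [terminal]
17. n11.wid = true  [terminal]
18. n12.wid = false  [terminal]
19. n9.wid = "qr"  ["qr"]
20. n13.acc = false  [terminal]
21. n14.acc = true  [terminal]
22. n8.pre = 19  [len(D.wid) + 17]
23. n7.pre = 14  [14]
24. n0.depth = true  [S.key > -10]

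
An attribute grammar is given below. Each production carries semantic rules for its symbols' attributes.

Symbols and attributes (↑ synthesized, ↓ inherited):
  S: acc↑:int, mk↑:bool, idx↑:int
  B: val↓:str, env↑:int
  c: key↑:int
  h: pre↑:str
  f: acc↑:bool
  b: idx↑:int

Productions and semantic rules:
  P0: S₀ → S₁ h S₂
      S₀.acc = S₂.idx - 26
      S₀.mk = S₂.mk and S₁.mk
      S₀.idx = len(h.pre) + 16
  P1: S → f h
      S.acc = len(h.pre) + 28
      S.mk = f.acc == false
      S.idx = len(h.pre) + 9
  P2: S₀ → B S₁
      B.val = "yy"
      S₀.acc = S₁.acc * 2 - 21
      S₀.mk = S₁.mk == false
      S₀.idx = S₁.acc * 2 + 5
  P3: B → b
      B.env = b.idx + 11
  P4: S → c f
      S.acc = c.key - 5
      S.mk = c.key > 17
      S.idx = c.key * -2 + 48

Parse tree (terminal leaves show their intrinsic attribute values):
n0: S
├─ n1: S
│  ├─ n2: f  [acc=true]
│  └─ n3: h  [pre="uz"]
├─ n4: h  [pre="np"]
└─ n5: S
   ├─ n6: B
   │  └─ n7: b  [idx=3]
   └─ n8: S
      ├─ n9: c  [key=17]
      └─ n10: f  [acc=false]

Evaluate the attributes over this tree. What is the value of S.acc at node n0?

1. n2.acc = true  [terminal]
2. n3.pre = "uz"  [terminal]
3. n1.acc = 30  [len(h.pre) + 28]
4. n1.mk = false  [f.acc == false]
5. n1.idx = 11  [len(h.pre) + 9]
6. n4.pre = "np"  [terminal]
7. n6.val = "yy"  ["yy"]
8. n7.idx = 3  [terminal]
9. n6.env = 14  [b.idx + 11]
10. n9.key = 17  [terminal]
11. n10.acc = false  [terminal]
12. n8.acc = 12  [c.key - 5]
13. n8.mk = false  [c.key > 17]
14. n8.idx = 14  [c.key * -2 + 48]
15. n5.acc = 3  [S₁.acc * 2 - 21]
16. n5.mk = true  [S₁.mk == false]
17. n5.idx = 29  [S₁.acc * 2 + 5]
18. n0.acc = 3  [S₂.idx - 26]
19. n0.mk = false  [S₂.mk and S₁.mk]
20. n0.idx = 18  [len(h.pre) + 16]

3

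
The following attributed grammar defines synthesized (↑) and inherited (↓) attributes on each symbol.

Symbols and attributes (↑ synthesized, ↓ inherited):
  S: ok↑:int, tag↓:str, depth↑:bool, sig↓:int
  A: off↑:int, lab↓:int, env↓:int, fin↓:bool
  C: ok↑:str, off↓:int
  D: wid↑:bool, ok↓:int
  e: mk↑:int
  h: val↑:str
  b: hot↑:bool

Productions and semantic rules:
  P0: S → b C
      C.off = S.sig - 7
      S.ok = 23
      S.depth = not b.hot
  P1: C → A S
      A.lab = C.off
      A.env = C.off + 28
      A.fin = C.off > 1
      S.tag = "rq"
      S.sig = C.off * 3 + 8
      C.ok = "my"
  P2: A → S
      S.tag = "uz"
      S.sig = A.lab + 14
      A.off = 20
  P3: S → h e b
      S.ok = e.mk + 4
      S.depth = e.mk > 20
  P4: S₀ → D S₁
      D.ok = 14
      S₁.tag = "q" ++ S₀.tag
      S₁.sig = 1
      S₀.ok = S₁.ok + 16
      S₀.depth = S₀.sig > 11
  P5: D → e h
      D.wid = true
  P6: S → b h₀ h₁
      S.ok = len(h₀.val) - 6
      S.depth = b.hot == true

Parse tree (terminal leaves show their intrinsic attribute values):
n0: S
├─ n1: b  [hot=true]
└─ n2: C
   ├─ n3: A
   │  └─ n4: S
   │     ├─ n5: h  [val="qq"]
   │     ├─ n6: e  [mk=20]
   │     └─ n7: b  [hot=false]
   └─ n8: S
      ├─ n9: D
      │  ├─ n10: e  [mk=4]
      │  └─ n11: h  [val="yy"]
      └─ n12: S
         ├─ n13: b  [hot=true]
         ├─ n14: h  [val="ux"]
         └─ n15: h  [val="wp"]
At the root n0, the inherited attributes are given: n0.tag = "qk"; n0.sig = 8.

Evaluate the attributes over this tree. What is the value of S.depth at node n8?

false

1. n0.tag = "qk"  [given at root]
2. n0.sig = 8  [given at root]
3. n1.hot = true  [terminal]
4. n2.off = 1  [S.sig - 7]
5. n3.lab = 1  [C.off]
6. n3.env = 29  [C.off + 28]
7. n3.fin = false  [C.off > 1]
8. n4.tag = "uz"  ["uz"]
9. n4.sig = 15  [A.lab + 14]
10. n5.val = "qq"  [terminal]
11. n6.mk = 20  [terminal]
12. n7.hot = false  [terminal]
13. n4.ok = 24  [e.mk + 4]
14. n4.depth = false  [e.mk > 20]
15. n3.off = 20  [20]
16. n8.tag = "rq"  ["rq"]
17. n8.sig = 11  [C.off * 3 + 8]
18. n9.ok = 14  [14]
19. n10.mk = 4  [terminal]
20. n11.val = "yy"  [terminal]
21. n9.wid = true  [true]
22. n12.tag = "qrq"  ["q" ++ S₀.tag]
23. n12.sig = 1  [1]
24. n13.hot = true  [terminal]
25. n14.val = "ux"  [terminal]
26. n15.val = "wp"  [terminal]
27. n12.ok = -4  [len(h₀.val) - 6]
28. n12.depth = true  [b.hot == true]
29. n8.ok = 12  [S₁.ok + 16]
30. n8.depth = false  [S₀.sig > 11]
31. n2.ok = "my"  ["my"]
32. n0.ok = 23  [23]
33. n0.depth = false  [not b.hot]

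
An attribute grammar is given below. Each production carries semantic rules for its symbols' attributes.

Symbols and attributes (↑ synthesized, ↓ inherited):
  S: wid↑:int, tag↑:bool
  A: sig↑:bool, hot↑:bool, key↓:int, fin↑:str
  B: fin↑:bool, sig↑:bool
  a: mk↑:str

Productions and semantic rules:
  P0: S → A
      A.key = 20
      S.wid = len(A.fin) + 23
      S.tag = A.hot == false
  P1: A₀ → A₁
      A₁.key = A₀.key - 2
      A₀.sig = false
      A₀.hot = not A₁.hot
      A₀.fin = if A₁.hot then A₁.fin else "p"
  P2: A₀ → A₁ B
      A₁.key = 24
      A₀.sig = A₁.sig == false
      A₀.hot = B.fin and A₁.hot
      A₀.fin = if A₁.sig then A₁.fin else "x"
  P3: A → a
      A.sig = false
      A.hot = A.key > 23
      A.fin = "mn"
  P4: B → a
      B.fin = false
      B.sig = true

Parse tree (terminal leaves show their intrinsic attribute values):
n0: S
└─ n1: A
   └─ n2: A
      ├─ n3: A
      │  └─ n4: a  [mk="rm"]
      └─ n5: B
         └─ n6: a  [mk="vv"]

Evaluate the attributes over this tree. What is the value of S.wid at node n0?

24

1. n1.key = 20  [20]
2. n2.key = 18  [A₀.key - 2]
3. n3.key = 24  [24]
4. n4.mk = "rm"  [terminal]
5. n3.sig = false  [false]
6. n3.hot = true  [A.key > 23]
7. n3.fin = "mn"  ["mn"]
8. n6.mk = "vv"  [terminal]
9. n5.fin = false  [false]
10. n5.sig = true  [true]
11. n2.sig = true  [A₁.sig == false]
12. n2.hot = false  [B.fin and A₁.hot]
13. n2.fin = "x"  [if A₁.sig then A₁.fin else "x"]
14. n1.sig = false  [false]
15. n1.hot = true  [not A₁.hot]
16. n1.fin = "p"  [if A₁.hot then A₁.fin else "p"]
17. n0.wid = 24  [len(A.fin) + 23]
18. n0.tag = false  [A.hot == false]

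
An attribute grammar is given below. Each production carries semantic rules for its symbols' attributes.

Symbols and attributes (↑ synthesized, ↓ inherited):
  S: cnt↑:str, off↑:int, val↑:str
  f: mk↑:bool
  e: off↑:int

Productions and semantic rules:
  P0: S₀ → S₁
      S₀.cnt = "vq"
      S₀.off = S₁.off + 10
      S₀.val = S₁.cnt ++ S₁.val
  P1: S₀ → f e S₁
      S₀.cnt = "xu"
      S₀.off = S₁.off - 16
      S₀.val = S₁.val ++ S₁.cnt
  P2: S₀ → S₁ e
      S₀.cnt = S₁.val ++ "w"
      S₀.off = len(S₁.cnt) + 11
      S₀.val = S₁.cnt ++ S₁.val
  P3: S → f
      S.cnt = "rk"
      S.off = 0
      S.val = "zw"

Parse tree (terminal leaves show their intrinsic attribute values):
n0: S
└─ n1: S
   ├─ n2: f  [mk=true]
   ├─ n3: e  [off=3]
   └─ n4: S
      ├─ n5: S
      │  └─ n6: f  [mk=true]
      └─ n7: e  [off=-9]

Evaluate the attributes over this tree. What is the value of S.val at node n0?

1. n2.mk = true  [terminal]
2. n3.off = 3  [terminal]
3. n6.mk = true  [terminal]
4. n5.cnt = "rk"  ["rk"]
5. n5.off = 0  [0]
6. n5.val = "zw"  ["zw"]
7. n7.off = -9  [terminal]
8. n4.cnt = "zww"  [S₁.val ++ "w"]
9. n4.off = 13  [len(S₁.cnt) + 11]
10. n4.val = "rkzw"  [S₁.cnt ++ S₁.val]
11. n1.cnt = "xu"  ["xu"]
12. n1.off = -3  [S₁.off - 16]
13. n1.val = "rkzwzww"  [S₁.val ++ S₁.cnt]
14. n0.cnt = "vq"  ["vq"]
15. n0.off = 7  [S₁.off + 10]
16. n0.val = "xurkzwzww"  [S₁.cnt ++ S₁.val]

"xurkzwzww"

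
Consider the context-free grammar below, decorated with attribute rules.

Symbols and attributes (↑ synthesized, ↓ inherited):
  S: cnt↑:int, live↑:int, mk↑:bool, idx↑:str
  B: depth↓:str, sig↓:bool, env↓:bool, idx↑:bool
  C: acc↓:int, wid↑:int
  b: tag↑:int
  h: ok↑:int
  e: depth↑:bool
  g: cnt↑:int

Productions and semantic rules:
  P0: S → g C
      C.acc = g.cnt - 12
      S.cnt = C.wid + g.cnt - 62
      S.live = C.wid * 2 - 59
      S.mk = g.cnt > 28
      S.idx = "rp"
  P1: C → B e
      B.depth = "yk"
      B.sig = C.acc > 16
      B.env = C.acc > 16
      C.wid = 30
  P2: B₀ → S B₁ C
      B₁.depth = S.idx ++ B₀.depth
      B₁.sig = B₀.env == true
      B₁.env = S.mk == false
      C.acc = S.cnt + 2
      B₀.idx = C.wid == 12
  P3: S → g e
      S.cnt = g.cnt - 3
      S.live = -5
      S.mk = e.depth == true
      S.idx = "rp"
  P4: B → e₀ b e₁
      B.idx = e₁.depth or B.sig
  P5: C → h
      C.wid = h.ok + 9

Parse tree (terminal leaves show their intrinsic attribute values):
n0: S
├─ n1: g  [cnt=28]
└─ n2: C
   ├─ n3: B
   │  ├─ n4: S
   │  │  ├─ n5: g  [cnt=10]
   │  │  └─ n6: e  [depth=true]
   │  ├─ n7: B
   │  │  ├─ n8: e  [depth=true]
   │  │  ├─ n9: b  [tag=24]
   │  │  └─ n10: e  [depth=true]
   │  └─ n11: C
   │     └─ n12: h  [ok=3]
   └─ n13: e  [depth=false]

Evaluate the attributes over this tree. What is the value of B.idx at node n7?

true

1. n1.cnt = 28  [terminal]
2. n2.acc = 16  [g.cnt - 12]
3. n3.depth = "yk"  ["yk"]
4. n3.sig = false  [C.acc > 16]
5. n3.env = false  [C.acc > 16]
6. n5.cnt = 10  [terminal]
7. n6.depth = true  [terminal]
8. n4.cnt = 7  [g.cnt - 3]
9. n4.live = -5  [-5]
10. n4.mk = true  [e.depth == true]
11. n4.idx = "rp"  ["rp"]
12. n7.depth = "rpyk"  [S.idx ++ B₀.depth]
13. n7.sig = false  [B₀.env == true]
14. n7.env = false  [S.mk == false]
15. n8.depth = true  [terminal]
16. n9.tag = 24  [terminal]
17. n10.depth = true  [terminal]
18. n7.idx = true  [e₁.depth or B.sig]
19. n11.acc = 9  [S.cnt + 2]
20. n12.ok = 3  [terminal]
21. n11.wid = 12  [h.ok + 9]
22. n3.idx = true  [C.wid == 12]
23. n13.depth = false  [terminal]
24. n2.wid = 30  [30]
25. n0.cnt = -4  [C.wid + g.cnt - 62]
26. n0.live = 1  [C.wid * 2 - 59]
27. n0.mk = false  [g.cnt > 28]
28. n0.idx = "rp"  ["rp"]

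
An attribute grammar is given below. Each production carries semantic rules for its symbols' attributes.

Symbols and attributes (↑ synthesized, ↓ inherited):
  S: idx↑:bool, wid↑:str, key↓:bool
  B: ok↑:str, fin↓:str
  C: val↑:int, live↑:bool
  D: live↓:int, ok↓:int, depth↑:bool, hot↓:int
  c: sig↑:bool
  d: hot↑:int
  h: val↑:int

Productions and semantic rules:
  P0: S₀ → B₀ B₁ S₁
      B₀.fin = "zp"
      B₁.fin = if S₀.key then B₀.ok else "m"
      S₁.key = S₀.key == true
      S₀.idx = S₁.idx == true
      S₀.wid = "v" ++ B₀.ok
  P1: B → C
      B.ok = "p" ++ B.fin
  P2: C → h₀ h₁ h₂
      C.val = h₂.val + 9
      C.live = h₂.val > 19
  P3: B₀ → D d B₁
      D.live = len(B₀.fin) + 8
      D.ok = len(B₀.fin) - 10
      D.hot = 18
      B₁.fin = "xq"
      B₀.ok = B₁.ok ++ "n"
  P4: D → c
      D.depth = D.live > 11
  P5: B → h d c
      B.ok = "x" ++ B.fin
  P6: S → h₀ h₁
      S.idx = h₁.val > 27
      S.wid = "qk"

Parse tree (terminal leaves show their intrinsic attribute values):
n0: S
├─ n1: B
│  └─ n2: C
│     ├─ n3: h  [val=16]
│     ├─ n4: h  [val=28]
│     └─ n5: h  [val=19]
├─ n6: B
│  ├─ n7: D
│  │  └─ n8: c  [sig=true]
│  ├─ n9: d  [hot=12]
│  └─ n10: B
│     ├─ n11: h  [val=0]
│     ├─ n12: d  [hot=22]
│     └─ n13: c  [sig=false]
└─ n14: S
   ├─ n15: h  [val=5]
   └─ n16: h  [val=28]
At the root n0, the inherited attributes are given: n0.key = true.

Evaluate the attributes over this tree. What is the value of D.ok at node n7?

1. n0.key = true  [given at root]
2. n1.fin = "zp"  ["zp"]
3. n3.val = 16  [terminal]
4. n4.val = 28  [terminal]
5. n5.val = 19  [terminal]
6. n2.val = 28  [h₂.val + 9]
7. n2.live = false  [h₂.val > 19]
8. n1.ok = "pzp"  ["p" ++ B.fin]
9. n6.fin = "pzp"  [if S₀.key then B₀.ok else "m"]
10. n7.live = 11  [len(B₀.fin) + 8]
11. n7.ok = -7  [len(B₀.fin) - 10]
12. n7.hot = 18  [18]
13. n8.sig = true  [terminal]
14. n7.depth = false  [D.live > 11]
15. n9.hot = 12  [terminal]
16. n10.fin = "xq"  ["xq"]
17. n11.val = 0  [terminal]
18. n12.hot = 22  [terminal]
19. n13.sig = false  [terminal]
20. n10.ok = "xxq"  ["x" ++ B.fin]
21. n6.ok = "xxqn"  [B₁.ok ++ "n"]
22. n14.key = true  [S₀.key == true]
23. n15.val = 5  [terminal]
24. n16.val = 28  [terminal]
25. n14.idx = true  [h₁.val > 27]
26. n14.wid = "qk"  ["qk"]
27. n0.idx = true  [S₁.idx == true]
28. n0.wid = "vpzp"  ["v" ++ B₀.ok]

-7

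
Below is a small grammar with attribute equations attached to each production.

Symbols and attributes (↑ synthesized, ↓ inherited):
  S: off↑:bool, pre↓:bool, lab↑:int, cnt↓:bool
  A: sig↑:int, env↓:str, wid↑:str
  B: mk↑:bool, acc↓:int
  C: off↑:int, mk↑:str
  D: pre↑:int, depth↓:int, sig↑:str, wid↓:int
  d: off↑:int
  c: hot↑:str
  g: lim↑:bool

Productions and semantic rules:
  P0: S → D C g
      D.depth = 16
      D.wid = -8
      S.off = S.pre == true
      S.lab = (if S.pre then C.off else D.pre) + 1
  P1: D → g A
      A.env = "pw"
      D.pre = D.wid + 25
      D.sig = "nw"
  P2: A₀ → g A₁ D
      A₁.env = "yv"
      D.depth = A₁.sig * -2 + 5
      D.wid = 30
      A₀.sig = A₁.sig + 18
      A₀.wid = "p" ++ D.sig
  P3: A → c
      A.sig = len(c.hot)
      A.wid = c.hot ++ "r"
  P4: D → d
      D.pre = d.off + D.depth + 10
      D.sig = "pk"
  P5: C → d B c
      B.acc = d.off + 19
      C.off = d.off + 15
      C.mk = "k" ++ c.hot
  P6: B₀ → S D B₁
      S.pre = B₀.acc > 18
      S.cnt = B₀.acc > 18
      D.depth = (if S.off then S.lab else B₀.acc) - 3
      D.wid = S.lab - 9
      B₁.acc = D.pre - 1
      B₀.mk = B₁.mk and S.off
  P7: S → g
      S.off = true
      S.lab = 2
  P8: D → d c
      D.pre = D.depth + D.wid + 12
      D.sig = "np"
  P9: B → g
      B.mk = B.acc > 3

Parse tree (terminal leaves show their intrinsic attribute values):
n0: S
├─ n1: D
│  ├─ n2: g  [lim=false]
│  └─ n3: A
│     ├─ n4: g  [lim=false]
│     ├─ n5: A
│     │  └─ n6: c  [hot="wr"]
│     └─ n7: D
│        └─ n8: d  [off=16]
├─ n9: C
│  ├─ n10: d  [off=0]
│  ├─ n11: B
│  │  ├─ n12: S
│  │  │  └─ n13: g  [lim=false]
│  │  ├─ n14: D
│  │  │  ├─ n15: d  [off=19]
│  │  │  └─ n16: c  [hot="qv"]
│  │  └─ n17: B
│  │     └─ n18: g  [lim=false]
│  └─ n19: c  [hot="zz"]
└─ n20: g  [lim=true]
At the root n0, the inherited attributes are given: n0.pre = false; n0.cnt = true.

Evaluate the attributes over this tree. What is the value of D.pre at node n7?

1. n0.pre = false  [given at root]
2. n0.cnt = true  [given at root]
3. n1.depth = 16  [16]
4. n1.wid = -8  [-8]
5. n2.lim = false  [terminal]
6. n3.env = "pw"  ["pw"]
7. n4.lim = false  [terminal]
8. n5.env = "yv"  ["yv"]
9. n6.hot = "wr"  [terminal]
10. n5.sig = 2  [len(c.hot)]
11. n5.wid = "wrr"  [c.hot ++ "r"]
12. n7.depth = 1  [A₁.sig * -2 + 5]
13. n7.wid = 30  [30]
14. n8.off = 16  [terminal]
15. n7.pre = 27  [d.off + D.depth + 10]
16. n7.sig = "pk"  ["pk"]
17. n3.sig = 20  [A₁.sig + 18]
18. n3.wid = "ppk"  ["p" ++ D.sig]
19. n1.pre = 17  [D.wid + 25]
20. n1.sig = "nw"  ["nw"]
21. n10.off = 0  [terminal]
22. n11.acc = 19  [d.off + 19]
23. n12.pre = true  [B₀.acc > 18]
24. n12.cnt = true  [B₀.acc > 18]
25. n13.lim = false  [terminal]
26. n12.off = true  [true]
27. n12.lab = 2  [2]
28. n14.depth = -1  [(if S.off then S.lab else B₀.acc) - 3]
29. n14.wid = -7  [S.lab - 9]
30. n15.off = 19  [terminal]
31. n16.hot = "qv"  [terminal]
32. n14.pre = 4  [D.depth + D.wid + 12]
33. n14.sig = "np"  ["np"]
34. n17.acc = 3  [D.pre - 1]
35. n18.lim = false  [terminal]
36. n17.mk = false  [B.acc > 3]
37. n11.mk = false  [B₁.mk and S.off]
38. n19.hot = "zz"  [terminal]
39. n9.off = 15  [d.off + 15]
40. n9.mk = "kzz"  ["k" ++ c.hot]
41. n20.lim = true  [terminal]
42. n0.off = false  [S.pre == true]
43. n0.lab = 18  [(if S.pre then C.off else D.pre) + 1]

27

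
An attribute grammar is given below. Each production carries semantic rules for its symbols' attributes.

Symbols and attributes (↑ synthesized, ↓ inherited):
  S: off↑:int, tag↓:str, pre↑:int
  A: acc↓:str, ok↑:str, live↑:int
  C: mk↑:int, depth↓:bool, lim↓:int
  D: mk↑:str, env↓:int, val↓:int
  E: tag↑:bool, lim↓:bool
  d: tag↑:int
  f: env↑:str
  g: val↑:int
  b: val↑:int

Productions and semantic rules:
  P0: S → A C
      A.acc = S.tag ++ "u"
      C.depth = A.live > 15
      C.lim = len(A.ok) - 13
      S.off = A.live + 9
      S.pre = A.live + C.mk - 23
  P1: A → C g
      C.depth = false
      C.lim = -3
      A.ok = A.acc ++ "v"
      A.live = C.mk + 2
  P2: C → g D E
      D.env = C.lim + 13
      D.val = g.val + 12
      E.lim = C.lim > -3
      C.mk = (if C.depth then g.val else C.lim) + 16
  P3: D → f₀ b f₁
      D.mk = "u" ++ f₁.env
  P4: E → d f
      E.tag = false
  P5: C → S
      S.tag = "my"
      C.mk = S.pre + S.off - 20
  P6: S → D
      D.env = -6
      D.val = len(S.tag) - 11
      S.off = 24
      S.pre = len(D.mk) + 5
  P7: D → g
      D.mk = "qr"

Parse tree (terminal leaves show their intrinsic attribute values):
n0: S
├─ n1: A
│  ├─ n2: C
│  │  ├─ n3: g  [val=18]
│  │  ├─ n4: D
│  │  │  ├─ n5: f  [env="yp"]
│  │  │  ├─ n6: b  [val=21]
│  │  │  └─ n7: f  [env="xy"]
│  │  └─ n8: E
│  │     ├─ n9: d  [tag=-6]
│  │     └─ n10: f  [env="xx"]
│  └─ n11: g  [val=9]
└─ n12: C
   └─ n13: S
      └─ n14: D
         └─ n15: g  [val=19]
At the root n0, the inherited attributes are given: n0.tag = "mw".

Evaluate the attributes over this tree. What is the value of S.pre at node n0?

3

1. n0.tag = "mw"  [given at root]
2. n1.acc = "mwu"  [S.tag ++ "u"]
3. n2.depth = false  [false]
4. n2.lim = -3  [-3]
5. n3.val = 18  [terminal]
6. n4.env = 10  [C.lim + 13]
7. n4.val = 30  [g.val + 12]
8. n5.env = "yp"  [terminal]
9. n6.val = 21  [terminal]
10. n7.env = "xy"  [terminal]
11. n4.mk = "uxy"  ["u" ++ f₁.env]
12. n8.lim = false  [C.lim > -3]
13. n9.tag = -6  [terminal]
14. n10.env = "xx"  [terminal]
15. n8.tag = false  [false]
16. n2.mk = 13  [(if C.depth then g.val else C.lim) + 16]
17. n11.val = 9  [terminal]
18. n1.ok = "mwuv"  [A.acc ++ "v"]
19. n1.live = 15  [C.mk + 2]
20. n12.depth = false  [A.live > 15]
21. n12.lim = -9  [len(A.ok) - 13]
22. n13.tag = "my"  ["my"]
23. n14.env = -6  [-6]
24. n14.val = -9  [len(S.tag) - 11]
25. n15.val = 19  [terminal]
26. n14.mk = "qr"  ["qr"]
27. n13.off = 24  [24]
28. n13.pre = 7  [len(D.mk) + 5]
29. n12.mk = 11  [S.pre + S.off - 20]
30. n0.off = 24  [A.live + 9]
31. n0.pre = 3  [A.live + C.mk - 23]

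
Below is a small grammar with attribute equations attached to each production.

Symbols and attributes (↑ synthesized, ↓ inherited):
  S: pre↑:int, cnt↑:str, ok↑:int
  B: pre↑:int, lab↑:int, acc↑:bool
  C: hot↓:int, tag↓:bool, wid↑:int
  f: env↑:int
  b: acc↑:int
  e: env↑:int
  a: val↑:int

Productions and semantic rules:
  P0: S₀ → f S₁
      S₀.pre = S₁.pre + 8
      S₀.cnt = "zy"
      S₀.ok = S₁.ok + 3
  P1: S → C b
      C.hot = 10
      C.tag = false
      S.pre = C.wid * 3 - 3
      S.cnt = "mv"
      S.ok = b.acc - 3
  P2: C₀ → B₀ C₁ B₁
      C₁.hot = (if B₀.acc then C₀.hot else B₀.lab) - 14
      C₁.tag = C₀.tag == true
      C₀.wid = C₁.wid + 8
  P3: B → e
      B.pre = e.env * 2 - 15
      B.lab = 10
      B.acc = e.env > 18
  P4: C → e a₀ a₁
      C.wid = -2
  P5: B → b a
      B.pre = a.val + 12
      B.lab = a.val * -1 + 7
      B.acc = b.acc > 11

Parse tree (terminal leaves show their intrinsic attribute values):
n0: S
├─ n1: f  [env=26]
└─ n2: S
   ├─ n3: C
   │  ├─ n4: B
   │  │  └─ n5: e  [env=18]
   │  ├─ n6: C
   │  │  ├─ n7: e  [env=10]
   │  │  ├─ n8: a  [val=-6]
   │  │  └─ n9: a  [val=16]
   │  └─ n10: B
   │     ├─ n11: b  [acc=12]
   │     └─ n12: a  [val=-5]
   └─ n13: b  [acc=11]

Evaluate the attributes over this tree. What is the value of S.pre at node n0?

1. n1.env = 26  [terminal]
2. n3.hot = 10  [10]
3. n3.tag = false  [false]
4. n5.env = 18  [terminal]
5. n4.pre = 21  [e.env * 2 - 15]
6. n4.lab = 10  [10]
7. n4.acc = false  [e.env > 18]
8. n6.hot = -4  [(if B₀.acc then C₀.hot else B₀.lab) - 14]
9. n6.tag = false  [C₀.tag == true]
10. n7.env = 10  [terminal]
11. n8.val = -6  [terminal]
12. n9.val = 16  [terminal]
13. n6.wid = -2  [-2]
14. n11.acc = 12  [terminal]
15. n12.val = -5  [terminal]
16. n10.pre = 7  [a.val + 12]
17. n10.lab = 12  [a.val * -1 + 7]
18. n10.acc = true  [b.acc > 11]
19. n3.wid = 6  [C₁.wid + 8]
20. n13.acc = 11  [terminal]
21. n2.pre = 15  [C.wid * 3 - 3]
22. n2.cnt = "mv"  ["mv"]
23. n2.ok = 8  [b.acc - 3]
24. n0.pre = 23  [S₁.pre + 8]
25. n0.cnt = "zy"  ["zy"]
26. n0.ok = 11  [S₁.ok + 3]

23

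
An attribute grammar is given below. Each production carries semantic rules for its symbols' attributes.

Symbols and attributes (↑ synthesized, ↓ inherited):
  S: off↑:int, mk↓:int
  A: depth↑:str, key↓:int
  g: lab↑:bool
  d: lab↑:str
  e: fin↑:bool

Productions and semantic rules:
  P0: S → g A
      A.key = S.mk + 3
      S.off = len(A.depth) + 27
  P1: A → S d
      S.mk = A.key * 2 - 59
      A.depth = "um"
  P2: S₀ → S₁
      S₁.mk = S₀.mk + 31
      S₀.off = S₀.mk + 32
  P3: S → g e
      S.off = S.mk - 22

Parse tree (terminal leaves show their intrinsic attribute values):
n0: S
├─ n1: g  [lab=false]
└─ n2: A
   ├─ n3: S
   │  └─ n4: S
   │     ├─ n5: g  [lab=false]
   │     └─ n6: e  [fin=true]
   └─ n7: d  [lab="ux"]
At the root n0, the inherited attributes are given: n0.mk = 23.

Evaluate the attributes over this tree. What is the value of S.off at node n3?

1. n0.mk = 23  [given at root]
2. n1.lab = false  [terminal]
3. n2.key = 26  [S.mk + 3]
4. n3.mk = -7  [A.key * 2 - 59]
5. n4.mk = 24  [S₀.mk + 31]
6. n5.lab = false  [terminal]
7. n6.fin = true  [terminal]
8. n4.off = 2  [S.mk - 22]
9. n3.off = 25  [S₀.mk + 32]
10. n7.lab = "ux"  [terminal]
11. n2.depth = "um"  ["um"]
12. n0.off = 29  [len(A.depth) + 27]

25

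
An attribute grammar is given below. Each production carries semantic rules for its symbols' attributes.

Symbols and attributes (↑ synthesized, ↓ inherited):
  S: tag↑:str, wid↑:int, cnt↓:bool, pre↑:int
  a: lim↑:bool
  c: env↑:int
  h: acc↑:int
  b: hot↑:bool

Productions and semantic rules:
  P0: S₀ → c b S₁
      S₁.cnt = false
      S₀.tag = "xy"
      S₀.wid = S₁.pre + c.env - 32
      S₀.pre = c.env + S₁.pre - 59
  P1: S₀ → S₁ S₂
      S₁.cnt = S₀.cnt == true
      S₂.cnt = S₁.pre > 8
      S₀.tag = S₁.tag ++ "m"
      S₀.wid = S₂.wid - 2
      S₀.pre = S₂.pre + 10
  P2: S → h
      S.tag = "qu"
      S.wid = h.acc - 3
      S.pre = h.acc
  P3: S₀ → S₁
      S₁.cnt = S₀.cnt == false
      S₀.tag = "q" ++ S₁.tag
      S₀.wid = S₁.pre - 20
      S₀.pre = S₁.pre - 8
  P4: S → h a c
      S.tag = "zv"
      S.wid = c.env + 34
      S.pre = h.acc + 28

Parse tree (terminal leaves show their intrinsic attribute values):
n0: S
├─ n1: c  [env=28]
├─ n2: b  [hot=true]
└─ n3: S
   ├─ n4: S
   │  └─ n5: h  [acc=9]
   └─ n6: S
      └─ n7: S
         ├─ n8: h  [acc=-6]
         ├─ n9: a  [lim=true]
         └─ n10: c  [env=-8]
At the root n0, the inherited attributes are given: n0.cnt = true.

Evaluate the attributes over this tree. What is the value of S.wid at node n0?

20

1. n0.cnt = true  [given at root]
2. n1.env = 28  [terminal]
3. n2.hot = true  [terminal]
4. n3.cnt = false  [false]
5. n4.cnt = false  [S₀.cnt == true]
6. n5.acc = 9  [terminal]
7. n4.tag = "qu"  ["qu"]
8. n4.wid = 6  [h.acc - 3]
9. n4.pre = 9  [h.acc]
10. n6.cnt = true  [S₁.pre > 8]
11. n7.cnt = false  [S₀.cnt == false]
12. n8.acc = -6  [terminal]
13. n9.lim = true  [terminal]
14. n10.env = -8  [terminal]
15. n7.tag = "zv"  ["zv"]
16. n7.wid = 26  [c.env + 34]
17. n7.pre = 22  [h.acc + 28]
18. n6.tag = "qzv"  ["q" ++ S₁.tag]
19. n6.wid = 2  [S₁.pre - 20]
20. n6.pre = 14  [S₁.pre - 8]
21. n3.tag = "qum"  [S₁.tag ++ "m"]
22. n3.wid = 0  [S₂.wid - 2]
23. n3.pre = 24  [S₂.pre + 10]
24. n0.tag = "xy"  ["xy"]
25. n0.wid = 20  [S₁.pre + c.env - 32]
26. n0.pre = -7  [c.env + S₁.pre - 59]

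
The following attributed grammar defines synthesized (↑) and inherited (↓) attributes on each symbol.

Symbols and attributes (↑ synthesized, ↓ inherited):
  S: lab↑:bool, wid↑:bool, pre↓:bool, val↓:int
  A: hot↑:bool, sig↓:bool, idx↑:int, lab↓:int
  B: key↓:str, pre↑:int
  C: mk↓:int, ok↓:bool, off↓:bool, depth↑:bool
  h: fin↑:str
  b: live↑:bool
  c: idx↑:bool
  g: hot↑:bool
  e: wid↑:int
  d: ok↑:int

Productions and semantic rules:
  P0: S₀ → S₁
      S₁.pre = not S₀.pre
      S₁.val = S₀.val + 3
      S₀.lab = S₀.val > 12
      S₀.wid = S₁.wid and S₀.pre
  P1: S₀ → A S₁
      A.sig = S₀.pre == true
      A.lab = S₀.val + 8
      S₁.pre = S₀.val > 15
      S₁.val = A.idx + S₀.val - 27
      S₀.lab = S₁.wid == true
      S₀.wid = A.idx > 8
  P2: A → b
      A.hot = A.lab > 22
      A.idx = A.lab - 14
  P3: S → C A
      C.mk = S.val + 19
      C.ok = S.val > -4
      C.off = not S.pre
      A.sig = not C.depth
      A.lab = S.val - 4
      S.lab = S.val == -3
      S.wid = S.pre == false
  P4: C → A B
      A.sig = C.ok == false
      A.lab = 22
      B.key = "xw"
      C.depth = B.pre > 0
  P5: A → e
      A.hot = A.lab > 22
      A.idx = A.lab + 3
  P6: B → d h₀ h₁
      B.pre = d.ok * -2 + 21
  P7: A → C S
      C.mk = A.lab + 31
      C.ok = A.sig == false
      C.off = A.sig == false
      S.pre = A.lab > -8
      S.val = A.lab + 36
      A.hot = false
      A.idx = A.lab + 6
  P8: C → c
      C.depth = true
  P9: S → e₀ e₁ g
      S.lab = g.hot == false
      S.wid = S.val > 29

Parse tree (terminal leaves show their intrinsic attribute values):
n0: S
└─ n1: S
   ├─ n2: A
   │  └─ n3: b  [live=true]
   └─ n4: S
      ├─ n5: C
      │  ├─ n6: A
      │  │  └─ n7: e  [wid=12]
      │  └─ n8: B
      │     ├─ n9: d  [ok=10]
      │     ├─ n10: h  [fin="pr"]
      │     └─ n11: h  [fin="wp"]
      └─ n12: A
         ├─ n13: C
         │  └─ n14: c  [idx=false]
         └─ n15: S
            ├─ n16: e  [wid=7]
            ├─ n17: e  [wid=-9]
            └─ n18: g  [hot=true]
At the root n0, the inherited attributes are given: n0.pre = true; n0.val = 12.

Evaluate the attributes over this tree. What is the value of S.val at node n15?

1. n0.pre = true  [given at root]
2. n0.val = 12  [given at root]
3. n1.pre = false  [not S₀.pre]
4. n1.val = 15  [S₀.val + 3]
5. n2.sig = false  [S₀.pre == true]
6. n2.lab = 23  [S₀.val + 8]
7. n3.live = true  [terminal]
8. n2.hot = true  [A.lab > 22]
9. n2.idx = 9  [A.lab - 14]
10. n4.pre = false  [S₀.val > 15]
11. n4.val = -3  [A.idx + S₀.val - 27]
12. n5.mk = 16  [S.val + 19]
13. n5.ok = true  [S.val > -4]
14. n5.off = true  [not S.pre]
15. n6.sig = false  [C.ok == false]
16. n6.lab = 22  [22]
17. n7.wid = 12  [terminal]
18. n6.hot = false  [A.lab > 22]
19. n6.idx = 25  [A.lab + 3]
20. n8.key = "xw"  ["xw"]
21. n9.ok = 10  [terminal]
22. n10.fin = "pr"  [terminal]
23. n11.fin = "wp"  [terminal]
24. n8.pre = 1  [d.ok * -2 + 21]
25. n5.depth = true  [B.pre > 0]
26. n12.sig = false  [not C.depth]
27. n12.lab = -7  [S.val - 4]
28. n13.mk = 24  [A.lab + 31]
29. n13.ok = true  [A.sig == false]
30. n13.off = true  [A.sig == false]
31. n14.idx = false  [terminal]
32. n13.depth = true  [true]
33. n15.pre = true  [A.lab > -8]
34. n15.val = 29  [A.lab + 36]
35. n16.wid = 7  [terminal]
36. n17.wid = -9  [terminal]
37. n18.hot = true  [terminal]
38. n15.lab = false  [g.hot == false]
39. n15.wid = false  [S.val > 29]
40. n12.hot = false  [false]
41. n12.idx = -1  [A.lab + 6]
42. n4.lab = true  [S.val == -3]
43. n4.wid = true  [S.pre == false]
44. n1.lab = true  [S₁.wid == true]
45. n1.wid = true  [A.idx > 8]
46. n0.lab = false  [S₀.val > 12]
47. n0.wid = true  [S₁.wid and S₀.pre]

29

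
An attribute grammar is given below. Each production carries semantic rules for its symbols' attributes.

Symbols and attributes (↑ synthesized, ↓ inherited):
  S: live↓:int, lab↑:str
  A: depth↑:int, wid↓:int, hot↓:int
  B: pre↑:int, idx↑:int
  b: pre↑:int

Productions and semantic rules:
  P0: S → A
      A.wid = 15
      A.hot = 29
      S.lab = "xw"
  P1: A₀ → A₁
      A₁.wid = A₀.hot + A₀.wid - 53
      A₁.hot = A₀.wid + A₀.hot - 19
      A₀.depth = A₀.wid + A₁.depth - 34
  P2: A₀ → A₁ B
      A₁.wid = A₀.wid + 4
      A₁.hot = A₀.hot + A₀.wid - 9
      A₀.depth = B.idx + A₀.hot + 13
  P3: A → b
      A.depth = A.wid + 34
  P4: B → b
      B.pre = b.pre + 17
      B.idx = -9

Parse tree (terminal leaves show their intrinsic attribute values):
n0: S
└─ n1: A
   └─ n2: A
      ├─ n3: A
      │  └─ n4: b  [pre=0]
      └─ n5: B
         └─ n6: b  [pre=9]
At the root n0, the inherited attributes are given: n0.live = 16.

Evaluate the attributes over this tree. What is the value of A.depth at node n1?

10

1. n0.live = 16  [given at root]
2. n1.wid = 15  [15]
3. n1.hot = 29  [29]
4. n2.wid = -9  [A₀.hot + A₀.wid - 53]
5. n2.hot = 25  [A₀.wid + A₀.hot - 19]
6. n3.wid = -5  [A₀.wid + 4]
7. n3.hot = 7  [A₀.hot + A₀.wid - 9]
8. n4.pre = 0  [terminal]
9. n3.depth = 29  [A.wid + 34]
10. n6.pre = 9  [terminal]
11. n5.pre = 26  [b.pre + 17]
12. n5.idx = -9  [-9]
13. n2.depth = 29  [B.idx + A₀.hot + 13]
14. n1.depth = 10  [A₀.wid + A₁.depth - 34]
15. n0.lab = "xw"  ["xw"]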